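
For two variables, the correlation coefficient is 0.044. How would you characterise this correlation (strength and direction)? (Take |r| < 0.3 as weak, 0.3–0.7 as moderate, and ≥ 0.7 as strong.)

weak positive

r = 0.044 > 0 so the relationship is positive.
|r| = 0.044, which falls in the weak range.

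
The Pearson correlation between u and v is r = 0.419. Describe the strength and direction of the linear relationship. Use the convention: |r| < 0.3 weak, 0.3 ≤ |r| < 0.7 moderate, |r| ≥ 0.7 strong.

r = 0.419 > 0 so the relationship is positive.
|r| = 0.419, which falls in the moderate range.

moderate positive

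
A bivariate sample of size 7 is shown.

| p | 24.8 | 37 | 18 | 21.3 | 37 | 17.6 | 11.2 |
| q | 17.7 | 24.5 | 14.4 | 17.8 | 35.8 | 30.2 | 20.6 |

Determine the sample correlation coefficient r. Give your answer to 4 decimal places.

n = 7, Σp = 166.9, Σq = 161, Σp² = 4565.93, Σq² = 4055.78, Σpq = 4070.64
nΣpq − ΣpΣq = 28494.48 − 26870.9 = 1623.58
nΣp² − (Σp)² = 31961.51 − 27855.61 = 4105.9; nΣq² − (Σq)² = 28390.46 − 25921 = 2469.46
r = 1623.58 / √(4105.9 × 2469.46) = 1623.58 / 3184.2355 ≈ 0.5099

0.5099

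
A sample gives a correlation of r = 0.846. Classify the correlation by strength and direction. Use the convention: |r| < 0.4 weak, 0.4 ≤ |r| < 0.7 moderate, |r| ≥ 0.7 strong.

r = 0.846 > 0 so the relationship is positive.
|r| = 0.846, which falls in the strong range.

strong positive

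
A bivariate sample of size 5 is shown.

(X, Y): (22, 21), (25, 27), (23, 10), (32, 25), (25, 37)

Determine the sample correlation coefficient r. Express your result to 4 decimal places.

0.2870

n = 5, ΣX = 127, ΣY = 120, ΣX² = 3287, ΣY² = 3264, ΣXY = 3092
nΣXY − ΣXΣY = 15460 − 15240 = 220
nΣX² − (ΣX)² = 16435 − 16129 = 306; nΣY² − (ΣY)² = 16320 − 14400 = 1920
r = 220 / √(306 × 1920) = 220 / 766.4985 ≈ 0.2870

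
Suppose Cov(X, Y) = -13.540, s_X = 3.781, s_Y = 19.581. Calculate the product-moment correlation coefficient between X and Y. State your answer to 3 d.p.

r = Cov(X,Y) / (s_X · s_Y) = -13.540 / (3.781 × 19.581)
  = -13.540 / 74.0358 ≈ -0.183

-0.183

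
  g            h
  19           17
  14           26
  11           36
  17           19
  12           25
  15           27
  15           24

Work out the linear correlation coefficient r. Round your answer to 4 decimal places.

n = 7, Σg = 103, Σh = 174, Σg² = 1561, Σh² = 4552, Σgh = 2471
nΣgh − ΣgΣh = 17297 − 17922 = -625
nΣg² − (Σg)² = 10927 − 10609 = 318; nΣh² − (Σh)² = 31864 − 30276 = 1588
r = -625 / √(318 × 1588) = -625 / 710.6223 ≈ -0.8795

-0.8795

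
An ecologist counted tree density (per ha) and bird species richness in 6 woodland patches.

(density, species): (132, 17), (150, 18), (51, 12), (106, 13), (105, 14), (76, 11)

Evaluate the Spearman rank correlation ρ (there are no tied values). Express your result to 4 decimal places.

0.8857

Rank density: 5, 6, 1, 4, 3, 2
Rank species: 5, 6, 2, 3, 4, 1
d = rank(density) − rank(species): 0, 0, -1, 1, -1, 1; Σd² = 4
ρ = 1 − 6Σd² / [n(n²−1)] = 1 − 6×4 / (6×35) = 1 − 24/210 ≈ 0.8857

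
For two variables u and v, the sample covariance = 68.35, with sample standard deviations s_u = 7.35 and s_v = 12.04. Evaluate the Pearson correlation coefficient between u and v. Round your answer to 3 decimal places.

0.772

r = Cov(u,v) / (s_u · s_v) = 68.35 / (7.35 × 12.04)
  = 68.35 / 88.4940 ≈ 0.772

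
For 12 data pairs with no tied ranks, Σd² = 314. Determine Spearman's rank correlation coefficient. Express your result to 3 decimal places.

ρ = 1 − 6Σd² / [n(n²−1)] = 1 − 6×314 / (12×143)
  = 1 − 1884/1716 = 1 − 1.0979 ≈ -0.098

-0.098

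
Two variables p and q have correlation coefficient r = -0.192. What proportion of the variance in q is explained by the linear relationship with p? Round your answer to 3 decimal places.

r² = (-0.192)² = 0.037

0.037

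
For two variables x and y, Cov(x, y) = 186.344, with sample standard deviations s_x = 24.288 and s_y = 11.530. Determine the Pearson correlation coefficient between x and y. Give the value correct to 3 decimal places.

0.665

r = Cov(x,y) / (s_x · s_y) = 186.344 / (24.288 × 11.530)
  = 186.344 / 280.0406 ≈ 0.665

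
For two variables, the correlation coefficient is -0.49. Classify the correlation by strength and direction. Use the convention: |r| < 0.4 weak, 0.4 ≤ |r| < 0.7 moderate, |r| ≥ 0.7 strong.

r = -0.49 < 0 so the relationship is negative.
|r| = 0.49, which falls in the moderate range.

moderate negative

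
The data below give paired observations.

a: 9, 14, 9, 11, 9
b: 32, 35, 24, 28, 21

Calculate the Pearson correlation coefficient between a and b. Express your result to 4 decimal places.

n = 5, Σa = 52, Σb = 140, Σa² = 560, Σb² = 4050, Σab = 1491
nΣab − ΣaΣb = 7455 − 7280 = 175
nΣa² − (Σa)² = 2800 − 2704 = 96; nΣb² − (Σb)² = 20250 − 19600 = 650
r = 175 / √(96 × 650) = 175 / 249.7999 ≈ 0.7006

0.7006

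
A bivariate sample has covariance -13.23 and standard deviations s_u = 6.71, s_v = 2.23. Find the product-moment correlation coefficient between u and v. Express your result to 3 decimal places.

r = Cov(u,v) / (s_u · s_v) = -13.23 / (6.71 × 2.23)
  = -13.23 / 14.9633 ≈ -0.884

-0.884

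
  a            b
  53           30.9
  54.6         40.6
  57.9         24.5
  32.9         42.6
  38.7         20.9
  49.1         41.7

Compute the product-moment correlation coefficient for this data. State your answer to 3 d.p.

-0.143

n = 6, Σa = 286.2, Σb = 201.2, Σa² = 14133.48, Σb² = 7193.88, Σab = 9530.85
nΣab − ΣaΣb = 57185.1 − 57583.44 = -398.34
nΣa² − (Σa)² = 84800.88 − 81910.44 = 2890.44; nΣb² − (Σb)² = 43163.28 − 40481.44 = 2681.84
r = -398.34 / √(2890.44 × 2681.84) = -398.34 / 2784.1871 ≈ -0.143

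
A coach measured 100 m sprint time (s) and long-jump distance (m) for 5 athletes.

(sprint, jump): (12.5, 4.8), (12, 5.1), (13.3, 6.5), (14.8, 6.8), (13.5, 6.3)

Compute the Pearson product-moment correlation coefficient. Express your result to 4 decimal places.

n = 5, Σx = 66.1, Σy = 29.5, Σx² = 878.43, Σy² = 177.23, Σxy = 393.34
nΣxy − ΣxΣy = 1966.7 − 1949.95 = 16.75
nΣx² − (Σx)² = 4392.15 − 4369.21 = 22.94; nΣy² − (Σy)² = 886.15 − 870.25 = 15.9
r = 16.75 / √(22.94 × 15.9) = 16.75 / 19.0983 ≈ 0.8770

0.8770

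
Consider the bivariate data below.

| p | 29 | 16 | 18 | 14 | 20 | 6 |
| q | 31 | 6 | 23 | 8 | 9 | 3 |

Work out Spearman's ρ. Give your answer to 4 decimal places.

Rank p: 6, 3, 4, 2, 5, 1
Rank q: 6, 2, 5, 3, 4, 1
d = rank(p) − rank(q): 0, 1, -1, -1, 1, 0; Σd² = 4
ρ = 1 − 6Σd² / [n(n²−1)] = 1 − 6×4 / (6×35) = 1 − 24/210 ≈ 0.8857

0.8857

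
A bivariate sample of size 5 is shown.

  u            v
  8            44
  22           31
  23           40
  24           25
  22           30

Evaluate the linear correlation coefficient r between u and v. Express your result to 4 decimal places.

-0.7348

n = 5, Σu = 99, Σv = 170, Σu² = 2137, Σv² = 6022, Σuv = 3214
nΣuv − ΣuΣv = 16070 − 16830 = -760
nΣu² − (Σu)² = 10685 − 9801 = 884; nΣv² − (Σv)² = 30110 − 28900 = 1210
r = -760 / √(884 × 1210) = -760 / 1034.2340 ≈ -0.7348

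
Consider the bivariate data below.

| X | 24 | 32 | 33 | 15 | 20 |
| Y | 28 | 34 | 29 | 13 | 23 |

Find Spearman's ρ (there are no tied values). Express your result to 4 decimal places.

0.9000

Rank X: 3, 4, 5, 1, 2
Rank Y: 3, 5, 4, 1, 2
d = rank(X) − rank(Y): 0, -1, 1, 0, 0; Σd² = 2
ρ = 1 − 6Σd² / [n(n²−1)] = 1 − 6×2 / (5×24) = 1 − 12/120 ≈ 0.9000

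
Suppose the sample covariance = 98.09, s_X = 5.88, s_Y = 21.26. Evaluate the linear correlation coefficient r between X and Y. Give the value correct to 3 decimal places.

0.785

r = Cov(X,Y) / (s_X · s_Y) = 98.09 / (5.88 × 21.26)
  = 98.09 / 125.0088 ≈ 0.785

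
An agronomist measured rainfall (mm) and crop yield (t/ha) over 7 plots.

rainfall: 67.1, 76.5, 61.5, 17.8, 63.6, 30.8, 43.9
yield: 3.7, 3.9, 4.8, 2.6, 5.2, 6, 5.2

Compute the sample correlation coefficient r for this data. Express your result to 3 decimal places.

n = 7, Σx = 361.2, Σy = 31.4, Σx² = 21374.56, Σy² = 148.78, Σxy = 1631.9
nΣxy − ΣxΣy = 11423.3 − 11341.68 = 81.62
nΣx² − (Σx)² = 149621.92 − 130465.44 = 19156.48; nΣy² − (Σy)² = 1041.46 − 985.96 = 55.5
r = 81.62 / √(19156.48 × 55.5) = 81.62 / 1031.1085 ≈ 0.079

0.079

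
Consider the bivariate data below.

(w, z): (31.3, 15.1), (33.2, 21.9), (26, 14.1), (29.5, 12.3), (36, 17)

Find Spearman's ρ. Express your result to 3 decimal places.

0.800

Rank w: 3, 4, 1, 2, 5
Rank z: 3, 5, 2, 1, 4
d = rank(w) − rank(z): 0, -1, -1, 1, 1; Σd² = 4
ρ = 1 − 6Σd² / [n(n²−1)] = 1 − 6×4 / (5×24) = 1 − 24/120 ≈ 0.800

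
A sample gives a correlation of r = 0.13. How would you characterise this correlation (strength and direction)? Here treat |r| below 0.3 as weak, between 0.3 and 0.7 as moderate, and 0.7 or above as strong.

weak positive

r = 0.13 > 0 so the relationship is positive.
|r| = 0.13, which falls in the weak range.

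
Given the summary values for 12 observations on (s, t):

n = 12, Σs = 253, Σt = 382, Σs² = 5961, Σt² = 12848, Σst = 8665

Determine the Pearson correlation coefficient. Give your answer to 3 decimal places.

r = (nΣst − ΣsΣt) / √[(nΣs² − (Σs)²)(nΣt² − (Σt)²)]
Numerator: 12×8665 − 253×382 = 7334
Denominator: √[(71532 − 64009)(154176 − 145924)] = √[7523 × 8252] = 7879.0733
r = 7334 / 7879.0733 ≈ 0.931

0.931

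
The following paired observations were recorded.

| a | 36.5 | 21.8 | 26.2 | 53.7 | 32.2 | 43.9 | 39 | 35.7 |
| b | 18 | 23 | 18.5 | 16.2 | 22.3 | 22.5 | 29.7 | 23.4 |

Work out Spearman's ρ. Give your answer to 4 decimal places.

Rank a: 5, 1, 2, 8, 3, 7, 6, 4
Rank b: 2, 6, 3, 1, 4, 5, 8, 7
d = rank(a) − rank(b): 3, -5, -1, 7, -1, 2, -2, -3; Σd² = 102
ρ = 1 − 6Σd² / [n(n²−1)] = 1 − 6×102 / (8×63) = 1 − 612/504 ≈ -0.2143

-0.2143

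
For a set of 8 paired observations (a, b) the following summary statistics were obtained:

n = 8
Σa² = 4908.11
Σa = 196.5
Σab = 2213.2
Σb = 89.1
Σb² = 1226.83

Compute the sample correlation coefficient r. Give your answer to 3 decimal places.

r = (nΣab − ΣaΣb) / √[(nΣa² − (Σa)²)(nΣb² − (Σb)²)]
Numerator: 8×2213.2 − 196.5×89.1 = 197.45
Denominator: √[(39264.88 − 38612.25)(9814.64 − 7938.81)] = √[652.63 × 1875.83] = 1106.4461
r = 197.45 / 1106.4461 ≈ 0.178

0.178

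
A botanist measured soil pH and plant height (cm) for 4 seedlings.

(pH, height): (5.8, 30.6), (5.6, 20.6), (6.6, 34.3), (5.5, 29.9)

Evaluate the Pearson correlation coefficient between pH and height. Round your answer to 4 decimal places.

n = 4, Σx = 23.5, Σy = 115.4, Σx² = 138.81, Σy² = 3431.22, Σxy = 683.67
nΣxy − ΣxΣy = 2734.68 − 2711.9 = 22.78
nΣx² − (Σx)² = 555.24 − 552.25 = 2.99; nΣy² − (Σy)² = 13724.88 − 13317.16 = 407.72
r = 22.78 / √(2.99 × 407.72) = 22.78 / 34.9154 ≈ 0.6524

0.6524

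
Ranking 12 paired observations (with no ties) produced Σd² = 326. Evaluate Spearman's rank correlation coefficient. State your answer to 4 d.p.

-0.1399

ρ = 1 − 6Σd² / [n(n²−1)] = 1 − 6×326 / (12×143)
  = 1 − 1956/1716 = 1 − 1.13986 ≈ -0.1399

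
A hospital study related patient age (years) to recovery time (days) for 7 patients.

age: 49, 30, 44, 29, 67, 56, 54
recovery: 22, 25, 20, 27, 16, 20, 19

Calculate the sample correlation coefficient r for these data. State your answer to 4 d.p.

-0.9467

n = 7, Σx = 329, Σy = 149, Σx² = 16619, Σy² = 3255, Σxy = 6709
nΣxy − ΣxΣy = 46963 − 49021 = -2058
nΣx² − (Σx)² = 116333 − 108241 = 8092; nΣy² − (Σy)² = 22785 − 22201 = 584
r = -2058 / √(8092 × 584) = -2058 / 2173.8740 ≈ -0.9467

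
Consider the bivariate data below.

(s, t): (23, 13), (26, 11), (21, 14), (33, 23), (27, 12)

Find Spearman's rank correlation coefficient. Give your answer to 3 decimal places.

Rank s: 2, 3, 1, 5, 4
Rank t: 3, 1, 4, 5, 2
d = rank(s) − rank(t): -1, 2, -3, 0, 2; Σd² = 18
ρ = 1 − 6Σd² / [n(n²−1)] = 1 − 6×18 / (5×24) = 1 − 108/120 ≈ 0.100

0.100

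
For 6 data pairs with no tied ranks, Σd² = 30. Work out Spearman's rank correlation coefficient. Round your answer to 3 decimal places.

0.143

ρ = 1 − 6Σd² / [n(n²−1)] = 1 − 6×30 / (6×35)
  = 1 − 180/210 = 1 − 0.8571 ≈ 0.143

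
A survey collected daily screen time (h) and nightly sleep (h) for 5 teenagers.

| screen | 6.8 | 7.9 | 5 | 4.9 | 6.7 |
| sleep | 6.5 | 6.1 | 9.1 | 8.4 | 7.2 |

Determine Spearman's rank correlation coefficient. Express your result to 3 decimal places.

-0.900

Rank screen: 4, 5, 2, 1, 3
Rank sleep: 2, 1, 5, 4, 3
d = rank(screen) − rank(sleep): 2, 4, -3, -3, 0; Σd² = 38
ρ = 1 − 6Σd² / [n(n²−1)] = 1 − 6×38 / (5×24) = 1 − 228/120 ≈ -0.900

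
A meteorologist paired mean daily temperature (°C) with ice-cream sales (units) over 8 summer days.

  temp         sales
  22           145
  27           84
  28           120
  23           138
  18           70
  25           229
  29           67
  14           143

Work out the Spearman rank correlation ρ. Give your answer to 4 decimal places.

-0.4048

Rank temp: 3, 6, 7, 4, 2, 5, 8, 1
Rank sales: 7, 3, 4, 5, 2, 8, 1, 6
d = rank(temp) − rank(sales): -4, 3, 3, -1, 0, -3, 7, -5; Σd² = 118
ρ = 1 − 6Σd² / [n(n²−1)] = 1 − 6×118 / (8×63) = 1 − 708/504 ≈ -0.4048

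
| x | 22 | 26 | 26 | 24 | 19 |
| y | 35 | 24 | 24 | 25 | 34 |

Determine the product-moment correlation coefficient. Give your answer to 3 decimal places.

n = 5, Σx = 117, Σy = 142, Σx² = 2773, Σy² = 4158, Σxy = 3264
nΣxy − ΣxΣy = 16320 − 16614 = -294
nΣx² − (Σx)² = 13865 − 13689 = 176; nΣy² − (Σy)² = 20790 − 20164 = 626
r = -294 / √(176 × 626) = -294 / 331.9277 ≈ -0.886

-0.886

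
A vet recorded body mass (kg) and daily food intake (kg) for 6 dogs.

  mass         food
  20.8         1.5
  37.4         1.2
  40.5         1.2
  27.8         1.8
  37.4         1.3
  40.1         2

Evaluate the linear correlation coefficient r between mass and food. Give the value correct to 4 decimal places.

-0.1851

n = 6, Σx = 204, Σy = 9, Σx² = 7251.26, Σy² = 14.06, Σxy = 303.54
nΣxy − ΣxΣy = 1821.24 − 1836 = -14.76
nΣx² − (Σx)² = 43507.56 − 41616 = 1891.56; nΣy² − (Σy)² = 84.36 − 81 = 3.36
r = -14.76 / √(1891.56 × 3.36) = -14.76 / 79.7223 ≈ -0.1851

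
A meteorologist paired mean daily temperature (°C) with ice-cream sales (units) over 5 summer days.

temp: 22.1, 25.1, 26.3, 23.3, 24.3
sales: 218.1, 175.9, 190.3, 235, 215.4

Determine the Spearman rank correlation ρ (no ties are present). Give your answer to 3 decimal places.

Rank temp: 1, 4, 5, 2, 3
Rank sales: 4, 1, 2, 5, 3
d = rank(temp) − rank(sales): -3, 3, 3, -3, 0; Σd² = 36
ρ = 1 − 6Σd² / [n(n²−1)] = 1 − 6×36 / (5×24) = 1 − 216/120 ≈ -0.800

-0.800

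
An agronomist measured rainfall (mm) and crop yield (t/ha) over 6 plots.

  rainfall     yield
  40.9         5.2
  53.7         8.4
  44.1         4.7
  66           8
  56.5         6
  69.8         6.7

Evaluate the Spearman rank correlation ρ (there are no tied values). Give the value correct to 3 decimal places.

Rank rainfall: 1, 3, 2, 5, 4, 6
Rank yield: 2, 6, 1, 5, 3, 4
d = rank(rainfall) − rank(yield): -1, -3, 1, 0, 1, 2; Σd² = 16
ρ = 1 − 6Σd² / [n(n²−1)] = 1 − 6×16 / (6×35) = 1 − 96/210 ≈ 0.543

0.543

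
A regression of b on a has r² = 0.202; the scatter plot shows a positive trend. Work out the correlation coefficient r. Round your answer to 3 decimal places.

|r| = √0.202 = 0.449
The association is positive, so r = 0.449.

0.449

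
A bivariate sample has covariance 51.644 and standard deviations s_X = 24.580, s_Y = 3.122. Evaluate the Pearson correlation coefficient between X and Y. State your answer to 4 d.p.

r = Cov(X,Y) / (s_X · s_Y) = 51.644 / (24.580 × 3.122)
  = 51.644 / 76.7388 ≈ 0.6730

0.6730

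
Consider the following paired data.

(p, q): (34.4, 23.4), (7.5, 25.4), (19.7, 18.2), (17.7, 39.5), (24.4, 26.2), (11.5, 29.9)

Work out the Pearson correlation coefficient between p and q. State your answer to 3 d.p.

-0.249

n = 6, Σp = 115.2, Σq = 162.6, Σp² = 2668.6, Σq² = 4664.66, Σpq = 3036.28
nΣpq − ΣpΣq = 18217.68 − 18731.52 = -513.84
nΣp² − (Σp)² = 16011.6 − 13271.04 = 2740.56; nΣq² − (Σq)² = 27987.96 − 26438.76 = 1549.2
r = -513.84 / √(2740.56 × 1549.2) = -513.84 / 2060.5037 ≈ -0.249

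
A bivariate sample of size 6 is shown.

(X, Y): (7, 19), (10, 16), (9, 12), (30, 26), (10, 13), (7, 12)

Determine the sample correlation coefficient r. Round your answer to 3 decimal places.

n = 6, ΣX = 73, ΣY = 98, ΣX² = 1279, ΣY² = 1750, ΣXY = 1395
nΣXY − ΣXΣY = 8370 − 7154 = 1216
nΣX² − (ΣX)² = 7674 − 5329 = 2345; nΣY² − (ΣY)² = 10500 − 9604 = 896
r = 1216 / √(2345 × 896) = 1216 / 1449.5241 ≈ 0.839

0.839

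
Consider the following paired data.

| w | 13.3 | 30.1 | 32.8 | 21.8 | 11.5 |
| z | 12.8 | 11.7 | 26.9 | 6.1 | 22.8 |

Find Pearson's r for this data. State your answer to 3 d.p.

0.126

n = 5, Σw = 109.5, Σz = 80.3, Σw² = 2766.23, Σz² = 1581.39, Σwz = 1799.91
nΣwz − ΣwΣz = 8999.55 − 8792.85 = 206.7
nΣw² − (Σw)² = 13831.15 − 11990.25 = 1840.9; nΣz² − (Σz)² = 7906.95 − 6448.09 = 1458.86
r = 206.7 / √(1840.9 × 1458.86) = 206.7 / 1638.7847 ≈ 0.126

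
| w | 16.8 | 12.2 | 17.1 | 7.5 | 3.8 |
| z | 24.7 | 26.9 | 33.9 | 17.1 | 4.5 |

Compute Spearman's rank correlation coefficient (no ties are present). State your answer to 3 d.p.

0.900

Rank w: 4, 3, 5, 2, 1
Rank z: 3, 4, 5, 2, 1
d = rank(w) − rank(z): 1, -1, 0, 0, 0; Σd² = 2
ρ = 1 − 6Σd² / [n(n²−1)] = 1 − 6×2 / (5×24) = 1 − 12/120 ≈ 0.900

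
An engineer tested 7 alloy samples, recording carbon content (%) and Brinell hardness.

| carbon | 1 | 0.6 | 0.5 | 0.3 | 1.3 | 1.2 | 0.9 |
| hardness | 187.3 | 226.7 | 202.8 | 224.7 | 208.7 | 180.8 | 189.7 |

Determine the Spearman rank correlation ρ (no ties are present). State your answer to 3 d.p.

-0.500

Rank carbon: 5, 3, 2, 1, 7, 6, 4
Rank hardness: 2, 7, 4, 6, 5, 1, 3
d = rank(carbon) − rank(hardness): 3, -4, -2, -5, 2, 5, 1; Σd² = 84
ρ = 1 − 6Σd² / [n(n²−1)] = 1 − 6×84 / (7×48) = 1 − 504/336 ≈ -0.500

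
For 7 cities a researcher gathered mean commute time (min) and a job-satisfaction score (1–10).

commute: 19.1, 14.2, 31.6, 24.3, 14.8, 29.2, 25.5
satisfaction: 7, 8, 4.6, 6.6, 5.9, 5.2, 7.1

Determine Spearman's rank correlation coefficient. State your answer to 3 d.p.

-0.679

Rank commute: 3, 1, 7, 4, 2, 6, 5
Rank satisfaction: 5, 7, 1, 4, 3, 2, 6
d = rank(commute) − rank(satisfaction): -2, -6, 6, 0, -1, 4, -1; Σd² = 94
ρ = 1 − 6Σd² / [n(n²−1)] = 1 − 6×94 / (7×48) = 1 − 564/336 ≈ -0.679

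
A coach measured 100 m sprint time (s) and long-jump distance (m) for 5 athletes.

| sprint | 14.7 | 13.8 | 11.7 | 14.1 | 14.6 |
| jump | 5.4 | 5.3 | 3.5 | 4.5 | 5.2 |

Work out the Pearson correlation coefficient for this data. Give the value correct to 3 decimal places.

0.899

n = 5, Σx = 68.9, Σy = 23.9, Σx² = 955.39, Σy² = 116.79, Σxy = 332.84
nΣxy − ΣxΣy = 1664.2 − 1646.71 = 17.49
nΣx² − (Σx)² = 4776.95 − 4747.21 = 29.74; nΣy² − (Σy)² = 583.95 − 571.21 = 12.74
r = 17.49 / √(29.74 × 12.74) = 17.49 / 19.4650 ≈ 0.899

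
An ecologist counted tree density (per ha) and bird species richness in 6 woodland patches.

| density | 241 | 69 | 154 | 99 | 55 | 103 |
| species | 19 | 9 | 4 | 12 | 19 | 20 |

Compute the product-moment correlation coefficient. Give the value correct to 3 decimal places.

n = 6, Σx = 721, Σy = 83, Σx² = 109993, Σy² = 1363, Σxy = 10109
nΣxy − ΣxΣy = 60654 − 59843 = 811
nΣx² − (Σx)² = 659958 − 519841 = 140117; nΣy² − (Σy)² = 8178 − 6889 = 1289
r = 811 / √(140117 × 1289) = 811 / 13439.1522 ≈ 0.060

0.060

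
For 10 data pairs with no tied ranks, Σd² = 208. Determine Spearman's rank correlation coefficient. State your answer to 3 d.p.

ρ = 1 − 6Σd² / [n(n²−1)] = 1 − 6×208 / (10×99)
  = 1 − 1248/990 = 1 − 1.2606 ≈ -0.261

-0.261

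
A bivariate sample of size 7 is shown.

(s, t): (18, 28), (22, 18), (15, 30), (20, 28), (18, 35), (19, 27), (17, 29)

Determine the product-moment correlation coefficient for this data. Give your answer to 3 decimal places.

n = 7, Σs = 129, Σt = 195, Σs² = 2407, Σt² = 5587, Σst = 3546
nΣst − ΣsΣt = 24822 − 25155 = -333
nΣs² − (Σs)² = 16849 − 16641 = 208; nΣt² − (Σt)² = 39109 − 38025 = 1084
r = -333 / √(208 × 1084) = -333 / 474.8389 ≈ -0.701

-0.701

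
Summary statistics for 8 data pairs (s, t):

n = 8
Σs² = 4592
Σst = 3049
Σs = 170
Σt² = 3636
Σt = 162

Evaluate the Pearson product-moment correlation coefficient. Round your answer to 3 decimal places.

-0.667

r = (nΣst − ΣsΣt) / √[(nΣs² − (Σs)²)(nΣt² − (Σt)²)]
Numerator: 8×3049 − 170×162 = -3148
Denominator: √[(36736 − 28900)(29088 − 26244)] = √[7836 × 2844] = 4720.7610
r = -3148 / 4720.7610 ≈ -0.667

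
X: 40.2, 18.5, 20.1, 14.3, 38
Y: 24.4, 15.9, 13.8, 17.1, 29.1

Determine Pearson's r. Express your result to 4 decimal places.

n = 5, ΣX = 131.1, ΣY = 100.3, ΣX² = 4010.79, ΣY² = 2177.83, ΣXY = 2902.74
nΣXY − ΣXΣY = 14513.7 − 13149.33 = 1364.37
nΣX² − (ΣX)² = 20053.95 − 17187.21 = 2866.74; nΣY² − (ΣY)² = 10889.15 − 10060.09 = 829.06
r = 1364.37 / √(2866.74 × 829.06) = 1364.37 / 1541.6548 ≈ 0.8850

0.8850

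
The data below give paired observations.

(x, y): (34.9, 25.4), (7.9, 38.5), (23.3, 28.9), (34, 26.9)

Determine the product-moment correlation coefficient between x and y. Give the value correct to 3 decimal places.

-0.976

n = 4, Σx = 100.1, Σy = 119.7, Σx² = 2979.31, Σy² = 3686.23, Σxy = 2778.58
nΣxy − ΣxΣy = 11114.32 − 11981.97 = -867.65
nΣx² − (Σx)² = 11917.24 − 10020.01 = 1897.23; nΣy² − (Σy)² = 14744.92 − 14328.09 = 416.83
r = -867.65 / √(1897.23 × 416.83) = -867.65 / 889.2819 ≈ -0.976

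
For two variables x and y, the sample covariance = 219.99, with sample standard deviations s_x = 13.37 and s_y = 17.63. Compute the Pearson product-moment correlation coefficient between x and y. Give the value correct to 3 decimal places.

r = Cov(x,y) / (s_x · s_y) = 219.99 / (13.37 × 17.63)
  = 219.99 / 235.7131 ≈ 0.933

0.933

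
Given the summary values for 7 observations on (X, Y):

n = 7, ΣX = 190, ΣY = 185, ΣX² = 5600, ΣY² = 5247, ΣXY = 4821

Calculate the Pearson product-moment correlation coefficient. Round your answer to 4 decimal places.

r = (nΣXY − ΣXΣY) / √[(nΣX² − (ΣX)²)(nΣY² − (ΣY)²)]
Numerator: 7×4821 − 190×185 = -1403
Denominator: √[(39200 − 36100)(36729 − 34225)] = √[3100 × 2504] = 2786.1084
r = -1403 / 2786.1084 ≈ -0.5036

-0.5036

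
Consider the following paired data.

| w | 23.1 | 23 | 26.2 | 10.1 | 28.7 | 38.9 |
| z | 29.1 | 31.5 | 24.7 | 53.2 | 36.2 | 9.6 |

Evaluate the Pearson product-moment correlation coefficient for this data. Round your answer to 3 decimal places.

n = 6, Σw = 150, Σz = 184.3, Σw² = 4187.96, Σz² = 6681.99, Σwz = 3993.55
nΣwz − ΣwΣz = 23961.3 − 27645 = -3683.7
nΣw² − (Σw)² = 25127.76 − 22500 = 2627.76; nΣz² − (Σz)² = 40091.94 − 33966.49 = 6125.45
r = -3683.7 / √(2627.76 × 6125.45) = -3683.7 / 4012.0085 ≈ -0.918

-0.918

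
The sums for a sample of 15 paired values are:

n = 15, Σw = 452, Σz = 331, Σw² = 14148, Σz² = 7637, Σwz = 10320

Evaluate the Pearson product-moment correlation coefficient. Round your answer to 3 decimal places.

r = (nΣwz − ΣwΣz) / √[(nΣw² − (Σw)²)(nΣz² − (Σz)²)]
Numerator: 15×10320 − 452×331 = 5188
Denominator: √[(212220 − 204304)(114555 − 109561)] = √[7916 × 4994] = 6287.4879
r = 5188 / 6287.4879 ≈ 0.825

0.825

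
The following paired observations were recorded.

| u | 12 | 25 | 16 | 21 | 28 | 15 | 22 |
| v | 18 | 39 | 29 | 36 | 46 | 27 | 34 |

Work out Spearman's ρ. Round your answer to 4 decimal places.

Rank u: 1, 6, 3, 4, 7, 2, 5
Rank v: 1, 6, 3, 5, 7, 2, 4
d = rank(u) − rank(v): 0, 0, 0, -1, 0, 0, 1; Σd² = 2
ρ = 1 − 6Σd² / [n(n²−1)] = 1 − 6×2 / (7×48) = 1 − 12/336 ≈ 0.9643

0.9643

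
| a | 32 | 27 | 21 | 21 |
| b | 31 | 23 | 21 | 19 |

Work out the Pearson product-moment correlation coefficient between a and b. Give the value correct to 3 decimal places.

0.948

n = 4, Σa = 101, Σb = 94, Σa² = 2635, Σb² = 2292, Σab = 2453
nΣab − ΣaΣb = 9812 − 9494 = 318
nΣa² − (Σa)² = 10540 − 10201 = 339; nΣb² − (Σb)² = 9168 − 8836 = 332
r = 318 / √(339 × 332) = 318 / 335.4817 ≈ 0.948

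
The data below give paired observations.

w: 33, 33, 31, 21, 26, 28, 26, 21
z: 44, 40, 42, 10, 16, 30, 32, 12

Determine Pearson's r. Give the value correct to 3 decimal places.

n = 8, Σw = 219, Σz = 226, Σw² = 6157, Σz² = 7724, Σwz = 6624
nΣwz − ΣwΣz = 52992 − 49494 = 3498
nΣw² − (Σw)² = 49256 − 47961 = 1295; nΣz² − (Σz)² = 61792 − 51076 = 10716
r = 3498 / √(1295 × 10716) = 3498 / 3725.2141 ≈ 0.939

0.939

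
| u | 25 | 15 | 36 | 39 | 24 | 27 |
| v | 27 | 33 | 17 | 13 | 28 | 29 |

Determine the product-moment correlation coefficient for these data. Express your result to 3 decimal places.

-0.958

n = 6, Σu = 166, Σv = 147, Σu² = 4972, Σv² = 3901, Σuv = 3744
nΣuv − ΣuΣv = 22464 − 24402 = -1938
nΣu² − (Σu)² = 29832 − 27556 = 2276; nΣv² − (Σv)² = 23406 − 21609 = 1797
r = -1938 / √(2276 × 1797) = -1938 / 2022.3679 ≈ -0.958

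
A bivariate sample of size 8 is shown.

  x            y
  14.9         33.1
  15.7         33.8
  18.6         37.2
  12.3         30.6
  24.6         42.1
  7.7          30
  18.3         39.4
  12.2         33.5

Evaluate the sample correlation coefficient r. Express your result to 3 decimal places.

n = 8, Σx = 124.3, Σy = 279.7, Σx² = 2113.93, Σy² = 9905.27, Σxy = 4488.53
nΣxy − ΣxΣy = 35908.24 − 34766.71 = 1141.53
nΣx² − (Σx)² = 16911.44 − 15450.49 = 1460.95; nΣy² − (Σy)² = 79242.16 − 78232.09 = 1010.07
r = 1141.53 / √(1460.95 × 1010.07) = 1141.53 / 1214.7682 ≈ 0.940

0.940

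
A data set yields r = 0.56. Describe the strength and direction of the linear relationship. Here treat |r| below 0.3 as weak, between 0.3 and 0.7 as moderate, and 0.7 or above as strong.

r = 0.56 > 0 so the relationship is positive.
|r| = 0.56, which falls in the moderate range.

moderate positive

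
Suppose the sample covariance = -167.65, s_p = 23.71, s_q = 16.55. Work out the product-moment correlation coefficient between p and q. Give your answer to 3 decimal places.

r = Cov(p,q) / (s_p · s_q) = -167.65 / (23.71 × 16.55)
  = -167.65 / 392.4005 ≈ -0.427

-0.427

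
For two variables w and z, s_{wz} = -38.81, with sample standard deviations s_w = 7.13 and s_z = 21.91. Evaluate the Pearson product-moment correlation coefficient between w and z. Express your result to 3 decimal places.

-0.248

r = Cov(w,z) / (s_w · s_z) = -38.81 / (7.13 × 21.91)
  = -38.81 / 156.2183 ≈ -0.248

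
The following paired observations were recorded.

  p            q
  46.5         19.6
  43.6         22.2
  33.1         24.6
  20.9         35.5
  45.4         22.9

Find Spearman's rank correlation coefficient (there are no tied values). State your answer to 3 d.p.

Rank p: 5, 3, 2, 1, 4
Rank q: 1, 2, 4, 5, 3
d = rank(p) − rank(q): 4, 1, -2, -4, 1; Σd² = 38
ρ = 1 − 6Σd² / [n(n²−1)] = 1 − 6×38 / (5×24) = 1 − 228/120 ≈ -0.900

-0.900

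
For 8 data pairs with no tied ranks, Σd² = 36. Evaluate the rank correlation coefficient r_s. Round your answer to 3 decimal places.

ρ = 1 − 6Σd² / [n(n²−1)] = 1 − 6×36 / (8×63)
  = 1 − 216/504 = 1 − 0.4286 ≈ 0.571

0.571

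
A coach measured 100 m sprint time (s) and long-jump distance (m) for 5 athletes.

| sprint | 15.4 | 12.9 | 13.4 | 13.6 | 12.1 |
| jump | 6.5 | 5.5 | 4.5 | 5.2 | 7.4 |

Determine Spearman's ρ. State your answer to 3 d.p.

-0.300

Rank sprint: 5, 2, 3, 4, 1
Rank jump: 4, 3, 1, 2, 5
d = rank(sprint) − rank(jump): 1, -1, 2, 2, -4; Σd² = 26
ρ = 1 − 6Σd² / [n(n²−1)] = 1 − 6×26 / (5×24) = 1 − 156/120 ≈ -0.300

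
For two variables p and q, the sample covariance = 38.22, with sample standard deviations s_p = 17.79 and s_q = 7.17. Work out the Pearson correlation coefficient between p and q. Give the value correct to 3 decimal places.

0.300

r = Cov(p,q) / (s_p · s_q) = 38.22 / (17.79 × 7.17)
  = 38.22 / 127.5543 ≈ 0.300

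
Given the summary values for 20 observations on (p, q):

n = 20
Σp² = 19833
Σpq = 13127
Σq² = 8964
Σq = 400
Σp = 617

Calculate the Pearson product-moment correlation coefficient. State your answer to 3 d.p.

r = (nΣpq − ΣpΣq) / √[(nΣp² − (Σp)²)(nΣq² − (Σq)²)]
Numerator: 20×13127 − 617×400 = 15740
Denominator: √[(396660 − 380689)(179280 − 160000)] = √[15971 × 19280] = 17547.6745
r = 15740 / 17547.6745 ≈ 0.897

0.897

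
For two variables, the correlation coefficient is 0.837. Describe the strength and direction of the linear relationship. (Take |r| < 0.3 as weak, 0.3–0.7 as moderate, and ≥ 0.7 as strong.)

r = 0.837 > 0 so the relationship is positive.
|r| = 0.837, which falls in the strong range.

strong positive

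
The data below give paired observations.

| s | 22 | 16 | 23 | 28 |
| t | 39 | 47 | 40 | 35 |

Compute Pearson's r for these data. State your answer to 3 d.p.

-0.980

n = 4, Σs = 89, Σt = 161, Σs² = 2053, Σt² = 6555, Σst = 3510
nΣst − ΣsΣt = 14040 − 14329 = -289
nΣs² − (Σs)² = 8212 − 7921 = 291; nΣt² − (Σt)² = 26220 − 25921 = 299
r = -289 / √(291 × 299) = -289 / 294.9729 ≈ -0.980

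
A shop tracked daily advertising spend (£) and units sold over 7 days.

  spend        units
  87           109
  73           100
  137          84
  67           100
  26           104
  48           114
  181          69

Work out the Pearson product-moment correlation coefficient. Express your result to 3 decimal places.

n = 7, Σx = 619, Σy = 680, Σx² = 71897, Σy² = 67510, Σxy = 55656
nΣxy − ΣxΣy = 389592 − 420920 = -31328
nΣx² − (Σx)² = 503279 − 383161 = 120118; nΣy² − (Σy)² = 472570 − 462400 = 10170
r = -31328 / √(120118 × 10170) = -31328 / 34951.3957 ≈ -0.896

-0.896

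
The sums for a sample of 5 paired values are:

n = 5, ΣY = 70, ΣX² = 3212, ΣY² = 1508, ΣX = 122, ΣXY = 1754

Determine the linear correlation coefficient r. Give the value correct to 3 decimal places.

0.131

r = (nΣXY − ΣXΣY) / √[(nΣX² − (ΣX)²)(nΣY² − (ΣY)²)]
Numerator: 5×1754 − 122×70 = 230
Denominator: √[(16060 − 14884)(7540 − 4900)] = √[1176 × 2640] = 1761.9989
r = 230 / 1761.9989 ≈ 0.131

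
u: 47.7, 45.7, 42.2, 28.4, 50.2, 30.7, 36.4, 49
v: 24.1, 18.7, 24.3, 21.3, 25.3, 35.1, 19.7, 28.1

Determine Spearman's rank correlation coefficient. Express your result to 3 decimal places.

0.214

Rank u: 6, 5, 4, 1, 8, 2, 3, 7
Rank v: 4, 1, 5, 3, 6, 8, 2, 7
d = rank(u) − rank(v): 2, 4, -1, -2, 2, -6, 1, 0; Σd² = 66
ρ = 1 − 6Σd² / [n(n²−1)] = 1 − 6×66 / (8×63) = 1 − 396/504 ≈ 0.214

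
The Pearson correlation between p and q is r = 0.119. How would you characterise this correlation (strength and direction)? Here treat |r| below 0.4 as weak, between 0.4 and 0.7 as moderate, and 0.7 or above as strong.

r = 0.119 > 0 so the relationship is positive.
|r| = 0.119, which falls in the weak range.

weak positive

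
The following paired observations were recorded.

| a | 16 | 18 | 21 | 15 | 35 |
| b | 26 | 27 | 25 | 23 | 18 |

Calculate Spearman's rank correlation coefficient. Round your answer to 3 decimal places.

Rank a: 2, 3, 4, 1, 5
Rank b: 4, 5, 3, 2, 1
d = rank(a) − rank(b): -2, -2, 1, -1, 4; Σd² = 26
ρ = 1 − 6Σd² / [n(n²−1)] = 1 − 6×26 / (5×24) = 1 − 156/120 ≈ -0.300

-0.300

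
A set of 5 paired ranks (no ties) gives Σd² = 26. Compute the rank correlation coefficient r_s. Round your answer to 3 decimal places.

-0.300

ρ = 1 − 6Σd² / [n(n²−1)] = 1 − 6×26 / (5×24)
  = 1 − 156/120 = 1 − 1.3000 ≈ -0.300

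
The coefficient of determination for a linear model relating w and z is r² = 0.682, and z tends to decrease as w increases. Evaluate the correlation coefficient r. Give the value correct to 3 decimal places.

-0.826

|r| = √0.682 = 0.826
The association is negative, so r = −0.826.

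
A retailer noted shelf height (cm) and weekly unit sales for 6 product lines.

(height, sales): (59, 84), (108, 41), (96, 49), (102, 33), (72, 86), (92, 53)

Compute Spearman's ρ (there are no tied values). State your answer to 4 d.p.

-0.8857

Rank height: 1, 6, 4, 5, 2, 3
Rank sales: 5, 2, 3, 1, 6, 4
d = rank(height) − rank(sales): -4, 4, 1, 4, -4, -1; Σd² = 66
ρ = 1 − 6Σd² / [n(n²−1)] = 1 − 6×66 / (6×35) = 1 − 396/210 ≈ -0.8857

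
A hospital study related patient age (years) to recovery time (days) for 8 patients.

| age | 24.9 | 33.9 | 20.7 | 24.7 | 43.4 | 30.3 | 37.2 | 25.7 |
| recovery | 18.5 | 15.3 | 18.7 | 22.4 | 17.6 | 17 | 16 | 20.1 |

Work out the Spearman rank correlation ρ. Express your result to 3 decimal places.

Rank age: 3, 6, 1, 2, 8, 5, 7, 4
Rank recovery: 5, 1, 6, 8, 4, 3, 2, 7
d = rank(age) − rank(recovery): -2, 5, -5, -6, 4, 2, 5, -3; Σd² = 144
ρ = 1 − 6Σd² / [n(n²−1)] = 1 − 6×144 / (8×63) = 1 − 864/504 ≈ -0.714

-0.714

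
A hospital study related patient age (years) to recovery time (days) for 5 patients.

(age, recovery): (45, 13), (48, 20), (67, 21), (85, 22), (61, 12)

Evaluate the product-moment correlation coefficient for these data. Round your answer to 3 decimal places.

n = 5, Σx = 306, Σy = 88, Σx² = 19764, Σy² = 1638, Σxy = 5554
nΣxy − ΣxΣy = 27770 − 26928 = 842
nΣx² − (Σx)² = 98820 − 93636 = 5184; nΣy² − (Σy)² = 8190 − 7744 = 446
r = 842 / √(5184 × 446) = 842 / 1520.5473 ≈ 0.554

0.554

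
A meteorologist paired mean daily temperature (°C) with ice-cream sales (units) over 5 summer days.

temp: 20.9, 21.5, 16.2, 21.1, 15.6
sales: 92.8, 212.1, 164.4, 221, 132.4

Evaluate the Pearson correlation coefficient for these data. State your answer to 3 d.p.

0.337

n = 5, Σx = 95.3, Σy = 822.7, Σx² = 1850.07, Σy² = 146996.37, Σxy = 15891.49
nΣxy − ΣxΣy = 79457.45 − 78403.31 = 1054.14
nΣx² − (Σx)² = 9250.35 − 9082.09 = 168.26; nΣy² − (Σy)² = 734981.85 − 676835.29 = 58146.56
r = 1054.14 / √(168.26 × 58146.56) = 1054.14 / 3127.8971 ≈ 0.337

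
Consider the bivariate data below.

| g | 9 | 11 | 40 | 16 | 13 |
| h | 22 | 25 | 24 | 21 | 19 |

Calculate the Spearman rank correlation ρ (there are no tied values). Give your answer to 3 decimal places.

-0.100

Rank g: 1, 2, 5, 4, 3
Rank h: 3, 5, 4, 2, 1
d = rank(g) − rank(h): -2, -3, 1, 2, 2; Σd² = 22
ρ = 1 − 6Σd² / [n(n²−1)] = 1 − 6×22 / (5×24) = 1 − 132/120 ≈ -0.100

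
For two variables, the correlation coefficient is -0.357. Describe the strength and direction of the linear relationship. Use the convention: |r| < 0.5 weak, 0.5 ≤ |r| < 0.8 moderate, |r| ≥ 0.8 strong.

r = -0.357 < 0 so the relationship is negative.
|r| = 0.357, which falls in the weak range.

weak negative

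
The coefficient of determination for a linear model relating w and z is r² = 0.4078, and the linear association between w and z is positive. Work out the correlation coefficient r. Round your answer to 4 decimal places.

|r| = √0.4078 = 0.6386
The association is positive, so r = 0.6386.

0.6386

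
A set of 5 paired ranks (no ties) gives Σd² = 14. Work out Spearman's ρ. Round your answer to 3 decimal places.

ρ = 1 − 6Σd² / [n(n²−1)] = 1 − 6×14 / (5×24)
  = 1 − 84/120 = 1 − 0.7000 ≈ 0.300

0.300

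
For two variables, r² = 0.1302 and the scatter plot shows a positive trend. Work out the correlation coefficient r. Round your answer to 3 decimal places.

|r| = √0.1302 = 0.361
The association is positive, so r = 0.361.

0.361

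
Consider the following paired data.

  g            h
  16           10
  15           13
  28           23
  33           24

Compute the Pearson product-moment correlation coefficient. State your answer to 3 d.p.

n = 4, Σg = 92, Σh = 70, Σg² = 2354, Σh² = 1374, Σgh = 1791
nΣgh − ΣgΣh = 7164 − 6440 = 724
nΣg² − (Σg)² = 9416 − 8464 = 952; nΣh² − (Σh)² = 5496 − 4900 = 596
r = 724 / √(952 × 596) = 724 / 753.2543 ≈ 0.961

0.961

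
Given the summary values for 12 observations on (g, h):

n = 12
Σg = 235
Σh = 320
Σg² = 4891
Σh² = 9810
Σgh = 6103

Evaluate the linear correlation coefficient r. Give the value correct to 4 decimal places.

-0.2695

r = (nΣgh − ΣgΣh) / √[(nΣg² − (Σg)²)(nΣh² − (Σh)²)]
Numerator: 12×6103 − 235×320 = -1964
Denominator: √[(58692 − 55225)(117720 − 102400)] = √[3467 × 15320] = 7287.9654
r = -1964 / 7287.9654 ≈ -0.2695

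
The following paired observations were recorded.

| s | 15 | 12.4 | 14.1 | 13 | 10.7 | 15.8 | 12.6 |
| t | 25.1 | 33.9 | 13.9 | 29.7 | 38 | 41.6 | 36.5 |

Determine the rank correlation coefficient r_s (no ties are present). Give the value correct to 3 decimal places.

-0.179

Rank s: 6, 2, 5, 4, 1, 7, 3
Rank t: 2, 4, 1, 3, 6, 7, 5
d = rank(s) − rank(t): 4, -2, 4, 1, -5, 0, -2; Σd² = 66
ρ = 1 − 6Σd² / [n(n²−1)] = 1 − 6×66 / (7×48) = 1 − 396/336 ≈ -0.179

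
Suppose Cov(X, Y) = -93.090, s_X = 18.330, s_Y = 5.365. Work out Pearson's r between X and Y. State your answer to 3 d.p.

r = Cov(X,Y) / (s_X · s_Y) = -93.090 / (18.330 × 5.365)
  = -93.090 / 98.3404 ≈ -0.947

-0.947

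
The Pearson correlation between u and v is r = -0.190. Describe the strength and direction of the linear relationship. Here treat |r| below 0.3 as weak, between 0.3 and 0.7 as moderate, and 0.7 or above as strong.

weak negative

r = -0.190 < 0 so the relationship is negative.
|r| = 0.190, which falls in the weak range.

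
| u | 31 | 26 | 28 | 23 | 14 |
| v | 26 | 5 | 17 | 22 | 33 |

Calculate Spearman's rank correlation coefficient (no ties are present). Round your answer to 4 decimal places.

Rank u: 5, 3, 4, 2, 1
Rank v: 4, 1, 2, 3, 5
d = rank(u) − rank(v): 1, 2, 2, -1, -4; Σd² = 26
ρ = 1 − 6Σd² / [n(n²−1)] = 1 − 6×26 / (5×24) = 1 − 156/120 ≈ -0.3000

-0.3000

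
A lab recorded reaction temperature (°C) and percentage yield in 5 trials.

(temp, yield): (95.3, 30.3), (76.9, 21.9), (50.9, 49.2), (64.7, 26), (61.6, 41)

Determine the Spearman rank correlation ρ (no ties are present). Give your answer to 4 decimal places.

-0.7000

Rank temp: 5, 4, 1, 3, 2
Rank yield: 3, 1, 5, 2, 4
d = rank(temp) − rank(yield): 2, 3, -4, 1, -2; Σd² = 34
ρ = 1 − 6Σd² / [n(n²−1)] = 1 − 6×34 / (5×24) = 1 − 204/120 ≈ -0.7000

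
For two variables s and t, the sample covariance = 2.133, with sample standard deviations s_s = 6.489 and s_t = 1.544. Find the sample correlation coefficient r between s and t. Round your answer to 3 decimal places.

r = Cov(s,t) / (s_s · s_t) = 2.133 / (6.489 × 1.544)
  = 2.133 / 10.0190 ≈ 0.213

0.213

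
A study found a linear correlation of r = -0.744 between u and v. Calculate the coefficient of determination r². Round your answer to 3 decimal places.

0.554

r² = (-0.744)² = 0.554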